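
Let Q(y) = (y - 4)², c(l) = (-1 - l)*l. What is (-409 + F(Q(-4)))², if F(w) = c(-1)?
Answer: 167281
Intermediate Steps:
c(l) = l*(-1 - l)
Q(y) = (-4 + y)²
F(w) = 0 (F(w) = -1*(-1)*(1 - 1) = -1*(-1)*0 = 0)
(-409 + F(Q(-4)))² = (-409 + 0)² = (-409)² = 167281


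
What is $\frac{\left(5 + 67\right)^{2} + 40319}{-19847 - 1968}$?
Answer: $- \frac{45503}{21815} \approx -2.0859$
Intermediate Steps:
$\frac{\left(5 + 67\right)^{2} + 40319}{-19847 - 1968} = \frac{72^{2} + 40319}{-21815} = \left(5184 + 40319\right) \left(- \frac{1}{21815}\right) = 45503 \left(- \frac{1}{21815}\right) = - \frac{45503}{21815}$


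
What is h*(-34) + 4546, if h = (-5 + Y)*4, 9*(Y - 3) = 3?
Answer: 14318/3 ≈ 4772.7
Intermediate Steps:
Y = 10/3 (Y = 3 + (1/9)*3 = 3 + 1/3 = 10/3 ≈ 3.3333)
h = -20/3 (h = (-5 + 10/3)*4 = -5/3*4 = -20/3 ≈ -6.6667)
h*(-34) + 4546 = -20/3*(-34) + 4546 = 680/3 + 4546 = 14318/3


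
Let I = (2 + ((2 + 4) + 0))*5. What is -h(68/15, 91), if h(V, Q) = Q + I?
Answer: -131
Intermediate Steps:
I = 40 (I = (2 + (6 + 0))*5 = (2 + 6)*5 = 8*5 = 40)
h(V, Q) = 40 + Q (h(V, Q) = Q + 40 = 40 + Q)
-h(68/15, 91) = -(40 + 91) = -1*131 = -131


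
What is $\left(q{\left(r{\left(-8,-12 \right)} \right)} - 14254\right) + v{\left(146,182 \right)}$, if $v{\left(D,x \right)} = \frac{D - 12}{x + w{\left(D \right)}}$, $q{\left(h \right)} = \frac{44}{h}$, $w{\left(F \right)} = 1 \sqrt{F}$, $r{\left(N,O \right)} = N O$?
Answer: $- \frac{5640346909}{395736} - \frac{67 \sqrt{146}}{16489} \approx -14253.0$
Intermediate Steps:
$w{\left(F \right)} = \sqrt{F}$
$v{\left(D,x \right)} = \frac{-12 + D}{x + \sqrt{D}}$ ($v{\left(D,x \right)} = \frac{D - 12}{x + \sqrt{D}} = \frac{-12 + D}{x + \sqrt{D}}$)
$\left(q{\left(r{\left(-8,-12 \right)} \right)} - 14254\right) + v{\left(146,182 \right)} = \left(\frac{44}{\left(-8\right) \left(-12\right)} - 14254\right) + \frac{-12 + 146}{182 + \sqrt{146}} = \left(\frac{44}{96} - 14254\right) + \frac{1}{182 + \sqrt{146}} \cdot 134 = \left(44 \cdot \frac{1}{96} - 14254\right) + \frac{134}{182 + \sqrt{146}} = \left(\frac{11}{24} - 14254\right) + \frac{134}{182 + \sqrt{146}} = - \frac{342085}{24} + \frac{134}{182 + \sqrt{146}}$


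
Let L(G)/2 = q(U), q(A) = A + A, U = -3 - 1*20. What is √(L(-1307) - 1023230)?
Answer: I*√1023322 ≈ 1011.6*I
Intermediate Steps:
U = -23 (U = -3 - 20 = -23)
q(A) = 2*A
L(G) = -92 (L(G) = 2*(2*(-23)) = 2*(-46) = -92)
√(L(-1307) - 1023230) = √(-92 - 1023230) = √(-1023322) = I*√1023322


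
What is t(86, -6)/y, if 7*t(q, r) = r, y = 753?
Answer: -2/1757 ≈ -0.0011383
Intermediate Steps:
t(q, r) = r/7
t(86, -6)/y = ((1/7)*(-6))/753 = -6/7*1/753 = -2/1757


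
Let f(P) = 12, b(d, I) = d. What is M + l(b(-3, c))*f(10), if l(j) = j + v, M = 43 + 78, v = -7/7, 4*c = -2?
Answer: 73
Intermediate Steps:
c = -½ (c = (¼)*(-2) = -½ ≈ -0.50000)
v = -1 (v = -7*⅐ = -1)
M = 121
l(j) = -1 + j (l(j) = j - 1 = -1 + j)
M + l(b(-3, c))*f(10) = 121 + (-1 - 3)*12 = 121 - 4*12 = 121 - 48 = 73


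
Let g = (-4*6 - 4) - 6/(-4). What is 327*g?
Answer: -17331/2 ≈ -8665.5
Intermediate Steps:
g = -53/2 (g = (-24 - 4) - 6*(-1)/4 = -28 - 1*(-3/2) = -28 + 3/2 = -53/2 ≈ -26.500)
327*g = 327*(-53/2) = -17331/2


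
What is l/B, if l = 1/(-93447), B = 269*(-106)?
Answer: 1/2664547758 ≈ 3.7530e-10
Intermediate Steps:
B = -28514
l = -1/93447 ≈ -1.0701e-5
l/B = -1/93447/(-28514) = -1/93447*(-1/28514) = 1/2664547758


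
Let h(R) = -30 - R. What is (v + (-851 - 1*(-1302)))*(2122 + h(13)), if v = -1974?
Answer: -3166317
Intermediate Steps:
(v + (-851 - 1*(-1302)))*(2122 + h(13)) = (-1974 + (-851 - 1*(-1302)))*(2122 + (-30 - 1*13)) = (-1974 + (-851 + 1302))*(2122 + (-30 - 13)) = (-1974 + 451)*(2122 - 43) = -1523*2079 = -3166317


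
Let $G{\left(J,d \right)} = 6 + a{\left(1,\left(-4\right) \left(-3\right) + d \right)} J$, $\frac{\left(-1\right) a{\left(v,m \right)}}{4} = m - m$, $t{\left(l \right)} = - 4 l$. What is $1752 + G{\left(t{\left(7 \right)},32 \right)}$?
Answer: $1758$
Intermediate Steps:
$a{\left(v,m \right)} = 0$ ($a{\left(v,m \right)} = - 4 \left(m - m\right) = \left(-4\right) 0 = 0$)
$G{\left(J,d \right)} = 6$ ($G{\left(J,d \right)} = 6 + 0 J = 6 + 0 = 6$)
$1752 + G{\left(t{\left(7 \right)},32 \right)} = 1752 + 6 = 1758$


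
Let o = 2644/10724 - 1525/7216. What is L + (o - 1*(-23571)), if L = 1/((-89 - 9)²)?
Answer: 156410576643913/6635710928 ≈ 23571.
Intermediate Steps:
o = 681251/19346096 (o = 2644*(1/10724) - 1525*1/7216 = 661/2681 - 1525/7216 = 681251/19346096 ≈ 0.035214)
L = 1/9604 (L = 1/((-98)²) = 1/9604 ≈ 0.00010412)
L + (o - 1*(-23571)) = 1/9604 + (681251/19346096 - 1*(-23571)) = 1/9604 + (681251/19346096 + 23571) = 1/9604 + 456007510067/19346096 = 156410576643913/6635710928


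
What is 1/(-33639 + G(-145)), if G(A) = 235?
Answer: -1/33404 ≈ -2.9937e-5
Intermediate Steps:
1/(-33639 + G(-145)) = 1/(-33639 + 235) = 1/(-33404) = -1/33404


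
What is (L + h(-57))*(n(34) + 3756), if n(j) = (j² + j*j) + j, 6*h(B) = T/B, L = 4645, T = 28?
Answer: 538522518/19 ≈ 2.8343e+7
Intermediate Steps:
h(B) = 14/(3*B) (h(B) = (28/B)/6 = 14/(3*B))
n(j) = j + 2*j² (n(j) = (j² + j²) + j = 2*j² + j = j + 2*j²)
(L + h(-57))*(n(34) + 3756) = (4645 + (14/3)/(-57))*(34*(1 + 2*34) + 3756) = (4645 + (14/3)*(-1/57))*(34*(1 + 68) + 3756) = (4645 - 14/171)*(34*69 + 3756) = 794281*(2346 + 3756)/171 = (794281/171)*6102 = 538522518/19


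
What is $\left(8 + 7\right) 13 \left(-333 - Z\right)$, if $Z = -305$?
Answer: $-5460$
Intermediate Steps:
$\left(8 + 7\right) 13 \left(-333 - Z\right) = \left(8 + 7\right) 13 \left(-333 - -305\right) = 15 \cdot 13 \left(-333 + 305\right) = 195 \left(-28\right) = -5460$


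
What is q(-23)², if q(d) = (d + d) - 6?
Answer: 2704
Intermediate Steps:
q(d) = -6 + 2*d (q(d) = 2*d - 6 = -6 + 2*d)
q(-23)² = (-6 + 2*(-23))² = (-6 - 46)² = (-52)² = 2704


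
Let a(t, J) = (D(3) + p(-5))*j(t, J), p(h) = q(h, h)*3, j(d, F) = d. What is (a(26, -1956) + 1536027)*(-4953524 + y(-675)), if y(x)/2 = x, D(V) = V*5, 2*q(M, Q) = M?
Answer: -7611786446028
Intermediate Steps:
q(M, Q) = M/2
D(V) = 5*V
y(x) = 2*x
p(h) = 3*h/2 (p(h) = (h/2)*3 = 3*h/2)
a(t, J) = 15*t/2 (a(t, J) = (5*3 + (3/2)*(-5))*t = (15 - 15/2)*t = 15*t/2)
(a(26, -1956) + 1536027)*(-4953524 + y(-675)) = ((15/2)*26 + 1536027)*(-4953524 + 2*(-675)) = (195 + 1536027)*(-4953524 - 1350) = 1536222*(-4954874) = -7611786446028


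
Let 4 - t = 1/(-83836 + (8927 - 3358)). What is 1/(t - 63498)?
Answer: -78267/4969484897 ≈ -1.5750e-5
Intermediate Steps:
t = 313069/78267 (t = 4 - 1/(-83836 + (8927 - 3358)) = 4 - 1/(-83836 + 5569) = 4 - 1/(-78267) = 4 - 1*(-1/78267) = 4 + 1/78267 = 313069/78267 ≈ 4.0000)
1/(t - 63498) = 1/(313069/78267 - 63498) = 1/(-4969484897/78267) = -78267/4969484897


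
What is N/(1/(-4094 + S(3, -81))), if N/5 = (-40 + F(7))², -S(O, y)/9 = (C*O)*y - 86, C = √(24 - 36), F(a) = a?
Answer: -18077400 + 23816430*I*√3 ≈ -1.8077e+7 + 4.1251e+7*I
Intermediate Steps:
C = 2*I*√3 (C = √(-12) = 2*I*√3 ≈ 3.4641*I)
S(O, y) = 774 - 18*I*O*y*√3 (S(O, y) = -9*(((2*I*√3)*O)*y - 86) = -9*((2*I*O*√3)*y - 86) = -9*(2*I*O*y*√3 - 86) = -9*(-86 + 2*I*O*y*√3) = 774 - 18*I*O*y*√3)
N = 5445 (N = 5*(-40 + 7)² = 5*(-33)² = 5*1089 = 5445)
N/(1/(-4094 + S(3, -81))) = 5445/(1/(-4094 + (774 - 18*I*3*(-81)*√3))) = 5445/(1/(-4094 + (774 + 4374*I*√3))) = 5445/(1/(-3320 + 4374*I*√3)) = 5445*(-3320 + 4374*I*√3) = -18077400 + 23816430*I*√3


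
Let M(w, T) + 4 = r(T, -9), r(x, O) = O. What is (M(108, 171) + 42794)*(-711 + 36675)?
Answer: 1538575884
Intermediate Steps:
M(w, T) = -13 (M(w, T) = -4 - 9 = -13)
(M(108, 171) + 42794)*(-711 + 36675) = (-13 + 42794)*(-711 + 36675) = 42781*35964 = 1538575884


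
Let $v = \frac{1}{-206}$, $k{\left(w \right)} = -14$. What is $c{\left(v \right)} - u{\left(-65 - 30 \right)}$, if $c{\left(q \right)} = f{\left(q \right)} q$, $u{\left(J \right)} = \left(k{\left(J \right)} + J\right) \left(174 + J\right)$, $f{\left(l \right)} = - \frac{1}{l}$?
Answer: $8610$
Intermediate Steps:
$u{\left(J \right)} = \left(-14 + J\right) \left(174 + J\right)$
$v = - \frac{1}{206} \approx -0.0048544$
$c{\left(q \right)} = -1$ ($c{\left(q \right)} = - \frac{1}{q} q = -1$)
$c{\left(v \right)} - u{\left(-65 - 30 \right)} = -1 - \left(-2436 + \left(-65 - 30\right)^{2} + 160 \left(-65 - 30\right)\right) = -1 - \left(-2436 + \left(-95\right)^{2} + 160 \left(-95\right)\right) = -1 - \left(-2436 + 9025 - 15200\right) = -1 - -8611 = -1 + 8611 = 8610$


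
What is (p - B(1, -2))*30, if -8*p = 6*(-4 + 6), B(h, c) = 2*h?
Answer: -105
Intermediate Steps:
p = -3/2 (p = -3*(-4 + 6)/4 = -3*2/4 = -⅛*12 = -3/2 ≈ -1.5000)
(p - B(1, -2))*30 = (-3/2 - 2)*30 = -7/2*30 = -105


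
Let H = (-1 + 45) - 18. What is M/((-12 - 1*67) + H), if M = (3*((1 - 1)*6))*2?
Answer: 0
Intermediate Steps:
H = 26 (H = 44 - 18 = 26)
M = 0 (M = (3*(0*6))*2 = (3*0)*2 = 0*2 = 0)
M/((-12 - 1*67) + H) = 0/((-12 - 1*67) + 26) = 0/((-12 - 67) + 26) = 0/(-79 + 26) = 0/(-53) = -1/53*0 = 0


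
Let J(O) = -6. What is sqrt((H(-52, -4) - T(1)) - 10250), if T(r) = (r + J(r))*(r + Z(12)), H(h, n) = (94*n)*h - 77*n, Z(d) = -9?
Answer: sqrt(9570) ≈ 97.826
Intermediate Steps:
H(h, n) = -77*n + 94*h*n (H(h, n) = 94*h*n - 77*n = -77*n + 94*h*n)
T(r) = (-9 + r)*(-6 + r) (T(r) = (r - 6)*(r - 9) = (-6 + r)*(-9 + r) = (-9 + r)*(-6 + r))
sqrt((H(-52, -4) - T(1)) - 10250) = sqrt((-4*(-77 + 94*(-52)) - (54 + 1**2 - 15*1)) - 10250) = sqrt((-4*(-77 - 4888) - (54 + 1 - 15)) - 10250) = sqrt((-4*(-4965) - 1*40) - 10250) = sqrt((19860 - 40) - 10250) = sqrt(19820 - 10250) = sqrt(9570)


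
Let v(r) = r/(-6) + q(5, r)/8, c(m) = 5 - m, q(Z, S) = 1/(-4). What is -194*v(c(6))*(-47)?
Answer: 59267/48 ≈ 1234.7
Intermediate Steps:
q(Z, S) = -1/4
v(r) = -1/32 - r/6 (v(r) = r/(-6) - 1/4/8 = r*(-1/6) - 1/4*1/8 = -r/6 - 1/32 = -1/32 - r/6)
-194*v(c(6))*(-47) = -194*(-1/32 - (5 - 1*6)/6)*(-47) = -194*(-1/32 - (5 - 6)/6)*(-47) = -194*(-1/32 - 1/6*(-1))*(-47) = -194*(-1/32 + 1/6)*(-47) = -194*13/96*(-47) = -1261/48*(-47) = 59267/48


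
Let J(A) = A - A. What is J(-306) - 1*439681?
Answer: -439681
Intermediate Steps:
J(A) = 0
J(-306) - 1*439681 = 0 - 1*439681 = 0 - 439681 = -439681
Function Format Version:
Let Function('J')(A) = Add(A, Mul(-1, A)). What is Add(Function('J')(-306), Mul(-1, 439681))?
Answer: -439681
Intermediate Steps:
Function('J')(A) = 0
Add(Function('J')(-306), Mul(-1, 439681)) = Add(0, Mul(-1, 439681)) = Add(0, -439681) = -439681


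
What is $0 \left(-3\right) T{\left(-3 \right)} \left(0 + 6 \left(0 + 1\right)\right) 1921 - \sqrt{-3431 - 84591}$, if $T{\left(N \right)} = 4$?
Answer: $- i \sqrt{88022} \approx - 296.69 i$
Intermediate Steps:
$0 \left(-3\right) T{\left(-3 \right)} \left(0 + 6 \left(0 + 1\right)\right) 1921 - \sqrt{-3431 - 84591} = 0 \left(-3\right) 4 \left(0 + 6 \left(0 + 1\right)\right) 1921 - \sqrt{-3431 - 84591} = 0 \cdot 4 \left(0 + 6 \cdot 1\right) 1921 - \sqrt{-88022} = 0 \left(0 + 6\right) 1921 - i \sqrt{88022} = 0 \cdot 6 \cdot 1921 - i \sqrt{88022} = 0 \cdot 1921 - i \sqrt{88022} = 0 - i \sqrt{88022} = - i \sqrt{88022}$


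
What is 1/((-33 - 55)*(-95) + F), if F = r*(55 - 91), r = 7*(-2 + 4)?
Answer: 1/7856 ≈ 0.00012729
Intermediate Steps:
r = 14 (r = 7*2 = 14)
F = -504 (F = 14*(55 - 91) = 14*(-36) = -504)
1/((-33 - 55)*(-95) + F) = 1/((-33 - 55)*(-95) - 504) = 1/(-88*(-95) - 504) = 1/(8360 - 504) = 1/7856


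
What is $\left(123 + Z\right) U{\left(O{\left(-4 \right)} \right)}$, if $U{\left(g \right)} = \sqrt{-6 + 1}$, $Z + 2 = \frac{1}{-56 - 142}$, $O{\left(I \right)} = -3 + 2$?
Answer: $\frac{23957 i \sqrt{5}}{198} \approx 270.55 i$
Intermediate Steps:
$O{\left(I \right)} = -1$
$Z = - \frac{397}{198}$ ($Z = -2 + \frac{1}{-56 - 142} = -2 + \frac{1}{-198} = -2 - \frac{1}{198} = - \frac{397}{198} \approx -2.0051$)
$U{\left(g \right)} = i \sqrt{5}$ ($U{\left(g \right)} = \sqrt{-5} = i \sqrt{5}$)
$\left(123 + Z\right) U{\left(O{\left(-4 \right)} \right)} = \left(123 - \frac{397}{198}\right) i \sqrt{5} = \frac{23957 i \sqrt{5}}{198}$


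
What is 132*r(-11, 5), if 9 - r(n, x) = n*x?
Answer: 8448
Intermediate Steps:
r(n, x) = 9 - n*x
132*r(-11, 5) = 132*(9 - 1*(-11)*5) = 132*(9 + 55) = 132*64 = 8448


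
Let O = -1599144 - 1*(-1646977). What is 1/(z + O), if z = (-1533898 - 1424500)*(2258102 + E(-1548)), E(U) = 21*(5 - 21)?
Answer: -1/6679370371035 ≈ -1.4971e-13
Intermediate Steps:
E(U) = -336 (E(U) = 21*(-16) = -336)
O = 47833 (O = -1599144 + 1646977 = 47833)
z = -6679370418868 (z = (-1533898 - 1424500)*(2258102 - 336) = -2958398*2257766 = -6679370418868)
1/(z + O) = 1/(-6679370418868 + 47833) = 1/(-6679370371035) = -1/6679370371035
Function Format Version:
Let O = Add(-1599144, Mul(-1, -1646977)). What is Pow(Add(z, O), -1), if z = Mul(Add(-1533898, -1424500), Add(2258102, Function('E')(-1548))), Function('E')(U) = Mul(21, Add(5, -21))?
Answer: Rational(-1, 6679370371035) ≈ -1.4971e-13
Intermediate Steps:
Function('E')(U) = -336 (Function('E')(U) = Mul(21, -16) = -336)
O = 47833 (O = Add(-1599144, 1646977) = 47833)
z = -6679370418868 (z = Mul(Add(-1533898, -1424500), Add(2258102, -336)) = Mul(-2958398, 2257766) = -6679370418868)
Pow(Add(z, O), -1) = Pow(Add(-6679370418868, 47833), -1) = Pow(-6679370371035, -1) = Rational(-1, 6679370371035)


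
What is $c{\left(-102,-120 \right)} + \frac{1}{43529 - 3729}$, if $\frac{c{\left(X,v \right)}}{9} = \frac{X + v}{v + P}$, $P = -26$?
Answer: $\frac{39760273}{2905400} \approx 13.685$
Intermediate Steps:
$c{\left(X,v \right)} = \frac{9 \left(X + v\right)}{-26 + v}$ ($c{\left(X,v \right)} = 9 \frac{X + v}{v - 26} = 9 \frac{X + v}{-26 + v} = \frac{9 \left(X + v\right)}{-26 + v}$)
$c{\left(-102,-120 \right)} + \frac{1}{43529 - 3729} = \frac{9 \left(-102 - 120\right)}{-26 - 120} + \frac{1}{43529 - 3729} = 9 \frac{1}{-146} \left(-222\right) + \frac{1}{39800} = 9 \left(- \frac{1}{146}\right) \left(-222\right) + \frac{1}{39800} = \frac{999}{73} + \frac{1}{39800} = \frac{39760273}{2905400}$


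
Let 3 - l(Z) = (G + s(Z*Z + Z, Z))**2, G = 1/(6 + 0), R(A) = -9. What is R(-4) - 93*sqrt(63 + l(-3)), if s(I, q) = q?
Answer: -9 - 31*sqrt(2087)/2 ≈ -717.10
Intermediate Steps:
G = 1/6 ≈ 0.16667
l(Z) = 3 - (1/6 + Z)**2
R(-4) - 93*sqrt(63 + l(-3)) = -9 - 93*sqrt(63 + (3 - (1 + 6*(-3))**2/36)) = -9 - 93*sqrt(63 + (3 - (1 - 18)**2/36)) = -9 - 93*sqrt(63 + (3 - 1/36*(-17)**2)) = -9 - 93*sqrt(63 + (3 - 1/36*289)) = -9 - 93*sqrt(63 + (3 - 289/36)) = -9 - 93*sqrt(63 - 181/36) = -9 - 31*sqrt(2087)/2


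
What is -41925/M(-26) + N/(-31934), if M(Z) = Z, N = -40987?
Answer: 25767281/15967 ≈ 1613.8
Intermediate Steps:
-41925/M(-26) + N/(-31934) = -41925/(-26) - 40987/(-31934) = -41925*(-1/26) - 40987*(-1/31934) = 3225/2 + 40987/31934 = 25767281/15967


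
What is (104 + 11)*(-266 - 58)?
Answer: -37260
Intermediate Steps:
(104 + 11)*(-266 - 58) = 115*(-324) = -37260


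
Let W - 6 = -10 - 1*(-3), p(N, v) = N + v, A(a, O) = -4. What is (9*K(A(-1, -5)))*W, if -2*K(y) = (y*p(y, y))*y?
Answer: -576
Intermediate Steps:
K(y) = -y³ (K(y) = -y*(y + y)*y/2 = -y*(2*y)*y/2 = -2*y²*y/2 = -y³)
W = -1 (W = 6 + (-10 - 1*(-3)) = 6 + (-10 + 3) = 6 - 7 = -1)
(9*K(A(-1, -5)))*W = (9*(-1*(-4)³))*(-1) = (9*(-1*(-64)))*(-1) = (9*64)*(-1) = 576*(-1) = -576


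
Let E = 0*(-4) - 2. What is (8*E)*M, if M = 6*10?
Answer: -960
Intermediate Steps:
M = 60
E = -2 (E = 0 - 2 = -2)
(8*E)*M = (8*(-2))*60 = -16*60 = -960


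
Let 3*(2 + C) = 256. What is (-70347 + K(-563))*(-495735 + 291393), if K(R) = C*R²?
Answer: -5383131769826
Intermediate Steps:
C = 250/3 (C = -2 + (⅓)*256 = -2 + 256/3 = 250/3 ≈ 83.333)
K(R) = 250*R²/3
(-70347 + K(-563))*(-495735 + 291393) = (-70347 + (250/3)*(-563)²)*(-495735 + 291393) = (-70347 + (250/3)*316969)*(-204342) = (-70347 + 79242250/3)*(-204342) = (79031209/3)*(-204342) = -5383131769826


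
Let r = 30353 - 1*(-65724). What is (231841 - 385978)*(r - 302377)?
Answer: 31798463100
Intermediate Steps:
r = 96077 (r = 30353 + 65724 = 96077)
(231841 - 385978)*(r - 302377) = (231841 - 385978)*(96077 - 302377) = -154137*(-206300) = 31798463100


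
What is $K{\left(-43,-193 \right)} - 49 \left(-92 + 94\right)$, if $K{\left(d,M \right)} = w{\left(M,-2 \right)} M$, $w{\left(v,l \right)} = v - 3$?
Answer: $37730$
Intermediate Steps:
$w{\left(v,l \right)} = -3 + v$
$K{\left(d,M \right)} = M \left(-3 + M\right)$ ($K{\left(d,M \right)} = \left(-3 + M\right) M = M \left(-3 + M\right)$)
$K{\left(-43,-193 \right)} - 49 \left(-92 + 94\right) = - 193 \left(-3 - 193\right) - 49 \left(-92 + 94\right) = \left(-193\right) \left(-196\right) - 49 \cdot 2 = 37828 - 98 = 37730$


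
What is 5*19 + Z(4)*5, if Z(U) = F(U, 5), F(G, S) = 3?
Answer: 110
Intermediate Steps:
Z(U) = 3
5*19 + Z(4)*5 = 5*19 + 3*5 = 95 + 15 = 110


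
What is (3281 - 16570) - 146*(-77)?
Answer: -2047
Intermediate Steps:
(3281 - 16570) - 146*(-77) = -13289 + 11242 = -2047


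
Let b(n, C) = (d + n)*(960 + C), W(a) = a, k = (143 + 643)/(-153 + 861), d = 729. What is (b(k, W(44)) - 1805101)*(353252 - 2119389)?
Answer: 111711967742961/59 ≈ 1.8934e+12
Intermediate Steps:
k = 131/118 (k = 786/708 = 786*(1/708) = 131/118 ≈ 1.1102)
b(n, C) = (729 + n)*(960 + C)
(b(k, W(44)) - 1805101)*(353252 - 2119389) = ((699840 + 729*44 + 960*(131/118) + 44*(131/118)) - 1805101)*(353252 - 2119389) = ((699840 + 32076 + 62880/59 + 2882/59) - 1805101)*(-1766137) = (43248806/59 - 1805101)*(-1766137) = -63252153/59*(-1766137) = 111711967742961/59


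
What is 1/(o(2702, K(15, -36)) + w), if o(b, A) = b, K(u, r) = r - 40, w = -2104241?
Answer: -1/2101539 ≈ -4.7584e-7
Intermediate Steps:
K(u, r) = -40 + r
1/(o(2702, K(15, -36)) + w) = 1/(2702 - 2104241) = 1/(-2101539) = -1/2101539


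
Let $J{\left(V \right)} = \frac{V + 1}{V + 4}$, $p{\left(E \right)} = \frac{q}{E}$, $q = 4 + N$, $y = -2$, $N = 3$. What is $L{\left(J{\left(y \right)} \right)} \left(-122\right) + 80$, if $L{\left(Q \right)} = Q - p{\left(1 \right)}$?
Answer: $995$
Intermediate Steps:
$q = 7$ ($q = 4 + 3 = 7$)
$p{\left(E \right)} = \frac{7}{E}$
$J{\left(V \right)} = \frac{1 + V}{4 + V}$
$L{\left(Q \right)} = -7 + Q$ ($L{\left(Q \right)} = Q - \frac{7}{1} = Q - 7 \cdot 1 = Q - 7 = -7 + Q$)
$L{\left(J{\left(y \right)} \right)} \left(-122\right) + 80 = \left(-7 + \frac{1 - 2}{4 - 2}\right) \left(-122\right) + 80 = \left(-7 + \frac{1}{2} \left(-1\right)\right) \left(-122\right) + 80 = \left(-7 - \frac{1}{2}\right) \left(-122\right) + 80 = \left(- \frac{15}{2}\right) \left(-122\right) + 80 = 915 + 80 = 995$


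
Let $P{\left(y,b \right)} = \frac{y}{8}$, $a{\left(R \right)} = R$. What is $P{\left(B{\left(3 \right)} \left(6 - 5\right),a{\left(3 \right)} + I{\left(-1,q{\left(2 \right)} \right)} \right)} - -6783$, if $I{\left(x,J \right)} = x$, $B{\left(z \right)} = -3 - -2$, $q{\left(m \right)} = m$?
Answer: $\frac{54263}{8} \approx 6782.9$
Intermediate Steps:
$B{\left(z \right)} = -1$ ($B{\left(z \right)} = -3 + 2 = -1$)
$P{\left(y,b \right)} = \frac{y}{8}$ ($P{\left(y,b \right)} = y \frac{1}{8} = \frac{y}{8}$)
$P{\left(B{\left(3 \right)} \left(6 - 5\right),a{\left(3 \right)} + I{\left(-1,q{\left(2 \right)} \right)} \right)} - -6783 = \frac{\left(-1\right) \left(6 - 5\right)}{8} - -6783 = \frac{\left(-1\right) 1}{8} + 6783 = \frac{1}{8} \left(-1\right) + 6783 = - \frac{1}{8} + 6783 = \frac{54263}{8}$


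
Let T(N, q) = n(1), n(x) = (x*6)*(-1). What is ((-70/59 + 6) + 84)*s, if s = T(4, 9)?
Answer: -31440/59 ≈ -532.88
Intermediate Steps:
n(x) = -6*x (n(x) = (6*x)*(-1) = -6*x)
T(N, q) = -6 (T(N, q) = -6*1 = -6)
s = -6
((-70/59 + 6) + 84)*s = ((-70/59 + 6) + 84)*(-6) = (284/59 + 84)*(-6) = (5240/59)*(-6) = -31440/59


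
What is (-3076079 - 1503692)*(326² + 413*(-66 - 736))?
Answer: 1030219486450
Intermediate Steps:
(-3076079 - 1503692)*(326² + 413*(-66 - 736)) = -4579771*(106276 + 413*(-802)) = -4579771*(106276 - 331226) = -4579771*(-224950) = 1030219486450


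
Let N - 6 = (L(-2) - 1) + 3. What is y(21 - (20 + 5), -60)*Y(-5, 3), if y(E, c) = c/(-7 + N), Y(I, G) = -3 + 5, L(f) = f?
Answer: 120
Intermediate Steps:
Y(I, G) = 2
N = 6 (N = 6 + ((-2 - 1) + 3) = 6 + (-3 + 3) = 6 + 0 = 6)
y(E, c) = -c (y(E, c) = c/(-7 + 6) = c/(-1) = c*(-1) = -c)
y(21 - (20 + 5), -60)*Y(-5, 3) = -1*(-60)*2 = 60*2 = 120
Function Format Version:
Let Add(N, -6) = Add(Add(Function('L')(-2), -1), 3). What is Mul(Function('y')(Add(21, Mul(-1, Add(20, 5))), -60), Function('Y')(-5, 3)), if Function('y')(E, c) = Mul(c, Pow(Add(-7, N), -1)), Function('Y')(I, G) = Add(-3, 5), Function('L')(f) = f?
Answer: 120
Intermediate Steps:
Function('Y')(I, G) = 2
N = 6 (N = Add(6, Add(Add(-2, -1), 3)) = Add(6, Add(-3, 3)) = Add(6, 0) = 6)
Function('y')(E, c) = Mul(-1, c) (Function('y')(E, c) = Mul(c, Pow(Add(-7, 6), -1)) = Mul(c, Pow(-1, -1)) = Mul(c, -1) = Mul(-1, c))
Mul(Function('y')(Add(21, Mul(-1, Add(20, 5))), -60), Function('Y')(-5, 3)) = Mul(Mul(-1, -60), 2) = Mul(60, 2) = 120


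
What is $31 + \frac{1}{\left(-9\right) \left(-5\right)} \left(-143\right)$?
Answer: $\frac{1252}{45} \approx 27.822$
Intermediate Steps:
$31 + \frac{1}{\left(-9\right) \left(-5\right)} \left(-143\right) = 31 + \frac{1}{45} \left(-143\right) = 31 - \frac{143}{45} = \frac{1252}{45}$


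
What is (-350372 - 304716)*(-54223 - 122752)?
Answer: 115934198800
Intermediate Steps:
(-350372 - 304716)*(-54223 - 122752) = -655088*(-176975) = 115934198800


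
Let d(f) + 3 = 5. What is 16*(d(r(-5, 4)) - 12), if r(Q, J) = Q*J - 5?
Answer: -160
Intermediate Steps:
r(Q, J) = -5 + J*Q (r(Q, J) = J*Q - 5 = -5 + J*Q)
d(f) = 2 (d(f) = -3 + 5 = 2)
16*(d(r(-5, 4)) - 12) = 16*(2 - 12) = 16*(-10) = -160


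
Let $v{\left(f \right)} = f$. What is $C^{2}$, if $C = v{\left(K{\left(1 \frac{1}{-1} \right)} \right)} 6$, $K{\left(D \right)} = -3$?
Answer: $324$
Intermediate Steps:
$C = -18$ ($C = \left(-3\right) 6 = -18$)
$C^{2} = \left(-18\right)^{2} = 324$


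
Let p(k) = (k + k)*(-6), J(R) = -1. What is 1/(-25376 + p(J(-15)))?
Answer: -1/25364 ≈ -3.9426e-5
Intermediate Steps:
p(k) = -12*k (p(k) = (2*k)*(-6) = -12*k)
1/(-25376 + p(J(-15))) = 1/(-25376 - 12*(-1)) = 1/(-25376 + 12) = 1/(-25364) = -1/25364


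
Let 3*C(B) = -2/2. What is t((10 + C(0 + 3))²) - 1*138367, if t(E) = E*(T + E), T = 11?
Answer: -10417187/81 ≈ -1.2861e+5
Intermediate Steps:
C(B) = -⅓ (C(B) = (-2/2)/3 = (-2*½)/3 = (⅓)*(-1) = -⅓)
t(E) = E*(11 + E)
t((10 + C(0 + 3))²) - 1*138367 = (10 - ⅓)²*(11 + (10 - ⅓)²) - 1*138367 = (29/3)²*(11 + (29/3)²) - 138367 = 841*(11 + 841/9)/9 - 138367 = (841/9)*(940/9) - 138367 = 790540/81 - 138367 = -10417187/81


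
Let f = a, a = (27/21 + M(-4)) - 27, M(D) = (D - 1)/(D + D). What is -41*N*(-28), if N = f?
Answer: -57605/2 ≈ -28803.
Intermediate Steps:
M(D) = (-1 + D)/(2*D) (M(D) = (-1 + D)/((2*D)) = (-1 + D)*(1/(2*D)) = (-1 + D)/(2*D))
a = -1405/56 (a = (27/21 + (1/2)*(-1 - 4)/(-4)) - 27 = (27*(1/21) + (1/2)*(-1/4)*(-5)) - 27 = (9/7 + 5/8) - 27 = 107/56 - 27 = -1405/56 ≈ -25.089)
f = -1405/56 ≈ -25.089
N = -1405/56 ≈ -25.089
-41*N*(-28) = -41*(-1405/56)*(-28) = (57605/56)*(-28) = -57605/2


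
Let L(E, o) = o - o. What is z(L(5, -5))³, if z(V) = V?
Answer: 0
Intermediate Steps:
L(E, o) = 0
z(L(5, -5))³ = 0³ = 0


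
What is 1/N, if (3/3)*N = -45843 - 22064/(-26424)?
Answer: -3303/151416671 ≈ -2.1814e-5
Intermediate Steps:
N = -151416671/3303 (N = -45843 - 22064/(-26424) = -45843 - 22064*(-1)/26424 = -45843 - 1*(-2758/3303) = -45843 + 2758/3303 = -151416671/3303 ≈ -45842.)
1/N = 1/(-151416671/3303) = -3303/151416671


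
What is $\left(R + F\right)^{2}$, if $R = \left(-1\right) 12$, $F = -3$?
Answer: $225$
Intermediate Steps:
$R = -12$
$\left(R + F\right)^{2} = \left(-12 - 3\right)^{2} = \left(-15\right)^{2} = 225$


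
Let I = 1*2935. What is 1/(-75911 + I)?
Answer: -1/72976 ≈ -1.3703e-5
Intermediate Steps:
I = 2935
1/(-75911 + I) = 1/(-75911 + 2935) = 1/(-72976) = -1/72976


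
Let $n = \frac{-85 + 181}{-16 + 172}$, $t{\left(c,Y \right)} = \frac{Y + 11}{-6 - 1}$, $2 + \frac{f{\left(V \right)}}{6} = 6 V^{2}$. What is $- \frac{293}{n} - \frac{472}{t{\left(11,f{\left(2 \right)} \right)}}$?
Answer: $- \frac{518255}{1144} \approx -453.02$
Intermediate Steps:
$f{\left(V \right)} = -12 + 36 V^{2}$ ($f{\left(V \right)} = -12 + 6 \cdot 6 V^{2} = -12 + 36 V^{2}$)
$t{\left(c,Y \right)} = - \frac{11}{7} - \frac{Y}{7}$ ($t{\left(c,Y \right)} = \frac{11 + Y}{-7} = \left(11 + Y\right) \left(- \frac{1}{7}\right) = - \frac{11}{7} - \frac{Y}{7}$)
$n = \frac{8}{13}$ ($n = \frac{96}{156} = 96 \cdot \frac{1}{156} = \frac{8}{13} \approx 0.61539$)
$- \frac{293}{n} - \frac{472}{t{\left(11,f{\left(2 \right)} \right)}} = - \frac{293}{\frac{8}{13}} - \frac{472}{- \frac{11}{7} - \frac{-12 + 36 \cdot 2^{2}}{7}} = \left(-293\right) \frac{13}{8} - \frac{472}{- \frac{11}{7} - \frac{-12 + 36 \cdot 4}{7}} = - \frac{3809}{8} - \frac{472}{- \frac{11}{7} - \frac{-12 + 144}{7}} = - \frac{3809}{8} - \frac{472}{- \frac{11}{7} - \frac{132}{7}} = - \frac{3809}{8} - \frac{472}{- \frac{143}{7}} = - \frac{3809}{8} - - \frac{3304}{143} = - \frac{3809}{8} + \frac{3304}{143} = - \frac{518255}{1144}$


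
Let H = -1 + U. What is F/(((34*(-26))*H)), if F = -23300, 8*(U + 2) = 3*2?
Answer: -23300/1989 ≈ -11.714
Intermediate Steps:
U = -5/4 (U = -2 + (3*2)/8 = -2 + (⅛)*6 = -2 + ¾ = -5/4 ≈ -1.2500)
H = -9/4 (H = -1 - 5/4 = -9/4 ≈ -2.2500)
F/(((34*(-26))*H)) = -23300/((34*(-26))*(-9/4)) = -23300/((-884*(-9/4))) = -23300/1989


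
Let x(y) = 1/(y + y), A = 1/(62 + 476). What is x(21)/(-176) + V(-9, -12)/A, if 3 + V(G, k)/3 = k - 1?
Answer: -190891009/7392 ≈ -25824.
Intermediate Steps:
V(G, k) = -12 + 3*k (V(G, k) = -9 + 3*(k - 1) = -9 + 3*(-1 + k) = -9 + (-3 + 3*k) = -12 + 3*k)
A = 1/538 ≈ 0.0018587
x(y) = 1/(2*y)
x(21)/(-176) + V(-9, -12)/A = ((1/2)/21)/(-176) + (-12 + 3*(-12))/(1/538) = ((1/2)*(1/21))*(-1/176) + (-12 - 36)*538 = (1/42)*(-1/176) - 48*538 = -1/7392 - 25824 = -190891009/7392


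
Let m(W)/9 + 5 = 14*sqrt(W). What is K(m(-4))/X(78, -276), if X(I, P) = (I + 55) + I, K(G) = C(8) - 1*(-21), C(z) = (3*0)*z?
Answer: 21/211 ≈ 0.099526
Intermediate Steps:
C(z) = 0 (C(z) = 0*z = 0)
m(W) = -45 + 126*sqrt(W) (m(W) = -45 + 9*(14*sqrt(W)) = -45 + 126*sqrt(W))
K(G) = 21 (K(G) = 0 - 1*(-21) = 0 + 21 = 21)
X(I, P) = 55 + 2*I (X(I, P) = (55 + I) + I = 55 + 2*I)
K(m(-4))/X(78, -276) = 21/(55 + 2*78) = 21/(55 + 156) = 21/211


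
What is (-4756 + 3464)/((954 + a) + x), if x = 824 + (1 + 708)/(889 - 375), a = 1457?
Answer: -664088/1663499 ≈ -0.39921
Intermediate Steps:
x = 424245/514 (x = 824 + 709/514 = 424245/514 ≈ 825.38)
(-4756 + 3464)/((954 + a) + x) = (-4756 + 3464)/((954 + 1457) + 424245/514) = -1292/(2411 + 424245/514) = -1292/1663499/514 = -1292*514/1663499 = -664088/1663499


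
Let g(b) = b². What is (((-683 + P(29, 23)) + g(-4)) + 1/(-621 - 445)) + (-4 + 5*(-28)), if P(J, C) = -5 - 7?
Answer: -877319/1066 ≈ -823.00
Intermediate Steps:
P(J, C) = -12
(((-683 + P(29, 23)) + g(-4)) + 1/(-621 - 445)) + (-4 + 5*(-28)) = (((-683 - 12) + (-4)²) + 1/(-621 - 445)) + (-4 + 5*(-28)) = ((-695 + 16) + 1/(-1066)) + (-4 - 140) = (-679 - 1/1066) - 144 = -723815/1066 - 144 = -877319/1066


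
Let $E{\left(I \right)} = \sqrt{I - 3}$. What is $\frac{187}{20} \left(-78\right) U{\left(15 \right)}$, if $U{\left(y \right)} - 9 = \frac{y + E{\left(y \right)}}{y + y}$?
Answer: $- \frac{138567}{20} - \frac{2431 \sqrt{3}}{50} \approx -7012.6$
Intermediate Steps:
$E{\left(I \right)} = \sqrt{-3 + I}$
$U{\left(y \right)} = 9 + \frac{y + \sqrt{-3 + y}}{2 y}$ ($U{\left(y \right)} = 9 + \frac{y + \sqrt{-3 + y}}{y + y} = 9 + \frac{y + \sqrt{-3 + y}}{2 y}$)
$\frac{187}{20} \left(-78\right) U{\left(15 \right)} = \frac{187}{20} \left(-78\right) \frac{\sqrt{-3 + 15} + 19 \cdot 15}{2 \cdot 15} = 187 \cdot \frac{1}{20} \left(-78\right) \frac{1}{2} \cdot \frac{1}{15} \left(\sqrt{12} + 285\right) = \frac{187}{20} \left(-78\right) \frac{1}{2} \cdot \frac{1}{15} \left(2 \sqrt{3} + 285\right) = - \frac{7293 \cdot \frac{1}{2} \cdot \frac{1}{15} \left(285 + 2 \sqrt{3}\right)}{10} = - \frac{7293 \left(\frac{19}{2} + \frac{\sqrt{3}}{15}\right)}{10} = - \frac{138567}{20} - \frac{2431 \sqrt{3}}{50}$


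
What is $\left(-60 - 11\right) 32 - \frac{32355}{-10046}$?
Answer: $- \frac{22792157}{10046} \approx -2268.8$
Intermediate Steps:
$\left(-60 - 11\right) 32 - \frac{32355}{-10046} = \left(-71\right) 32 - 32355 \left(- \frac{1}{10046}\right) = -2272 - - \frac{32355}{10046} = -2272 + \frac{32355}{10046} = - \frac{22792157}{10046}$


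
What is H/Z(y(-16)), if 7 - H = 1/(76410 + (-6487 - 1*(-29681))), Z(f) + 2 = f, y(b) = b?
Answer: -232409/597624 ≈ -0.38889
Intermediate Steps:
Z(f) = -2 + f
H = 697227/99604 (H = 7 - 1/(76410 + (-6487 - 1*(-29681))) = 7 - 1/(76410 + (-6487 + 29681)) = 7 - 1/(76410 + 23194) = 7 - 1/99604 = 697227/99604 ≈ 7.0000)
H/Z(y(-16)) = 697227/(99604*(-2 - 16)) = (697227/99604)/(-18) = (697227/99604)*(-1/18) = -232409/597624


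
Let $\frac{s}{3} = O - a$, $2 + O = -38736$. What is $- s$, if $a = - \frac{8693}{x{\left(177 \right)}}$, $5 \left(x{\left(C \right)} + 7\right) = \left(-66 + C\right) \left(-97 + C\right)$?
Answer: $\frac{205556487}{1769} \approx 1.162 \cdot 10^{5}$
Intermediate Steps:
$x{\left(C \right)} = -7 + \frac{\left(-97 + C\right) \left(-66 + C\right)}{5}$ ($x{\left(C \right)} = -7 + \frac{\left(-66 + C\right) \left(-97 + C\right)}{5} = -7 + \frac{\left(-97 + C\right) \left(-66 + C\right)}{5}$)
$O = -38738$ ($O = -2 - 38736 = -38738$)
$a = - \frac{8693}{1769}$ ($a = - \frac{8693}{\frac{6367}{5} - \frac{28851}{5} + \frac{177^{2}}{5}} = - \frac{8693}{\frac{6367}{5} - \frac{28851}{5} + \frac{1}{5} \cdot 31329} = - \frac{8693}{\frac{6367}{5} - \frac{28851}{5} + \frac{31329}{5}} = - \frac{8693}{1769} \approx -4.9141$)
$s = - \frac{205556487}{1769}$ ($s = 3 \left(-38738 - - \frac{8693}{1769}\right) = 3 \left(-38738 + \frac{8693}{1769}\right) = 3 \left(- \frac{68518829}{1769}\right) = - \frac{205556487}{1769} \approx -1.162 \cdot 10^{5}$)
$- s = \left(-1\right) \left(- \frac{205556487}{1769}\right) = \frac{205556487}{1769}$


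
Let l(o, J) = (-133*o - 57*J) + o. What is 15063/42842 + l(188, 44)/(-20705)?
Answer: 1482494223/887043610 ≈ 1.6713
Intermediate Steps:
l(o, J) = -132*o - 57*J
15063/42842 + l(188, 44)/(-20705) = 15063/42842 + (-132*188 - 57*44)/(-20705) = 15063*(1/42842) + (-24816 - 2508)*(-1/20705) = 15063/42842 - 27324*(-1/20705) = 15063/42842 + 27324/20705 = 1482494223/887043610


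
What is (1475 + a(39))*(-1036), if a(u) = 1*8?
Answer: -1536388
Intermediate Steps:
a(u) = 8
(1475 + a(39))*(-1036) = (1475 + 8)*(-1036) = 1483*(-1036) = -1536388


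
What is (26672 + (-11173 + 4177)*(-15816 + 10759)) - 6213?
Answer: 35399231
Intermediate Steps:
(26672 + (-11173 + 4177)*(-15816 + 10759)) - 6213 = (26672 - 6996*(-5057)) - 6213 = (26672 + 35378772) - 6213 = 35405444 - 6213 = 35399231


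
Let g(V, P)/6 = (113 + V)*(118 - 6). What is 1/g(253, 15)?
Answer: 1/245952 ≈ 4.0658e-6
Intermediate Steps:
g(V, P) = 75936 + 672*V (g(V, P) = 6*((113 + V)*(118 - 6)) = 6*((113 + V)*112) = 6*(12656 + 112*V) = 75936 + 672*V)
1/g(253, 15) = 1/(75936 + 672*253) = 1/(75936 + 170016) = 1/245952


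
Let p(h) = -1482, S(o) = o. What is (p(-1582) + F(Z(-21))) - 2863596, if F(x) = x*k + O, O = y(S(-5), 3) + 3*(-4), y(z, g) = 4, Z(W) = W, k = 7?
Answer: -2865233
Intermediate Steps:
O = -8 (O = 4 + 3*(-4) = 4 - 12 = -8)
F(x) = -8 + 7*x (F(x) = x*7 - 8 = 7*x - 8 = -8 + 7*x)
(p(-1582) + F(Z(-21))) - 2863596 = (-1482 + (-8 + 7*(-21))) - 2863596 = (-1482 + (-8 - 147)) - 2863596 = (-1482 - 155) - 2863596 = -1637 - 2863596 = -2865233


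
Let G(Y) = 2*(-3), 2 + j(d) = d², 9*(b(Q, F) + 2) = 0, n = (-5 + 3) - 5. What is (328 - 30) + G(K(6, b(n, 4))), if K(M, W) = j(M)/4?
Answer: 292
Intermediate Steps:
n = -7 (n = -2 - 5 = -7)
b(Q, F) = -2 (b(Q, F) = -2 + (⅑)*0 = -2 + 0 = -2)
j(d) = -2 + d²
K(M, W) = -½ + M²/4 (K(M, W) = (-2 + M²)/4 = (-2 + M²)*(¼) = -½ + M²/4)
G(Y) = -6
(328 - 30) + G(K(6, b(n, 4))) = (328 - 30) - 6 = 298 - 6 = 292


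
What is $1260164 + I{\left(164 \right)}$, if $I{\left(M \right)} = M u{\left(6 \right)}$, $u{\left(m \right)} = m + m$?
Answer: $1262132$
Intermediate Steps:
$u{\left(m \right)} = 2 m$
$I{\left(M \right)} = 12 M$ ($I{\left(M \right)} = M 2 \cdot 6 = M 12 = 12 M$)
$1260164 + I{\left(164 \right)} = 1260164 + 12 \cdot 164 = 1260164 + 1968 = 1262132$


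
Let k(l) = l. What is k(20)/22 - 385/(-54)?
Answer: 4775/594 ≈ 8.0387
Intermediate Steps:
k(20)/22 - 385/(-54) = 20/22 - 385/(-54) = 20*(1/22) - 385*(-1/54) = 10/11 + 385/54 = 4775/594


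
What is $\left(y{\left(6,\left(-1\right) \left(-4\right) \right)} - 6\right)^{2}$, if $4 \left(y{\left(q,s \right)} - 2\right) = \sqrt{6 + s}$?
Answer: $\frac{\left(16 - \sqrt{10}\right)^{2}}{16} \approx 10.3$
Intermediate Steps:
$y{\left(q,s \right)} = 2 + \frac{\sqrt{6 + s}}{4}$
$\left(y{\left(6,\left(-1\right) \left(-4\right) \right)} - 6\right)^{2} = \left(\left(2 + \frac{\sqrt{6 - -4}}{4}\right) - 6\right)^{2} = \left(\left(2 + \frac{\sqrt{6 + 4}}{4}\right) - 6\right)^{2} = \left(\left(2 + \frac{\sqrt{10}}{4}\right) - 6\right)^{2} = \left(-4 + \frac{\sqrt{10}}{4}\right)^{2}$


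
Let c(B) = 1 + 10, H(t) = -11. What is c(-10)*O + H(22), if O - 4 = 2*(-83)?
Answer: -1793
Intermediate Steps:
O = -162 (O = 4 + 2*(-83) = 4 - 166 = -162)
c(B) = 11
c(-10)*O + H(22) = 11*(-162) - 11 = -1782 - 11 = -1793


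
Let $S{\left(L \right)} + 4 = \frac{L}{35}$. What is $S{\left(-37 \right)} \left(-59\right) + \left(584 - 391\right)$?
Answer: $\frac{17198}{35} \approx 491.37$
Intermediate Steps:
$S{\left(L \right)} = -4 + \frac{L}{35}$
$S{\left(-37 \right)} \left(-59\right) + \left(584 - 391\right) = \left(-4 + \frac{1}{35} \left(-37\right)\right) \left(-59\right) + \left(584 - 391\right) = \left(-4 - \frac{37}{35}\right) \left(-59\right) + \left(584 - 391\right) = \left(- \frac{177}{35}\right) \left(-59\right) + 193 = \frac{10443}{35} + 193 = \frac{17198}{35}$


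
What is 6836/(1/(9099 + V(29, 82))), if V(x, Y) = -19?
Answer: 62070880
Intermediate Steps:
6836/(1/(9099 + V(29, 82))) = 6836/(1/(9099 - 19)) = 6836/(1/9080) = 6836*9080 = 62070880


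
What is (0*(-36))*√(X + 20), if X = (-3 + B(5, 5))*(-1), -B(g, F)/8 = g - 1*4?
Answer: 0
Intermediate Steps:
B(g, F) = 32 - 8*g (B(g, F) = -8*(g - 1*4) = -8*(g - 4) = -8*(-4 + g) = 32 - 8*g)
X = 11 (X = (-3 + (32 - 8*5))*(-1) = (-3 + (32 - 40))*(-1) = (-3 - 8)*(-1) = -11*(-1) = 11)
(0*(-36))*√(X + 20) = (0*(-36))*√(11 + 20) = 0*√31 = 0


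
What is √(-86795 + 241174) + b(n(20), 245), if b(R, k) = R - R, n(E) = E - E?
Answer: √154379 ≈ 392.91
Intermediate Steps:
n(E) = 0
b(R, k) = 0
√(-86795 + 241174) + b(n(20), 245) = √(-86795 + 241174) + 0 = √154379 + 0 = √154379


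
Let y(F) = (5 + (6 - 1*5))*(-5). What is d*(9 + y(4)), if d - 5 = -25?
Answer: 420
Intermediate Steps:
d = -20 (d = 5 - 25 = -20)
y(F) = -30 (y(F) = (5 + (6 - 5))*(-5) = (5 + 1)*(-5) = 6*(-5) = -30)
d*(9 + y(4)) = -20*(9 - 30) = -20*(-21) = 420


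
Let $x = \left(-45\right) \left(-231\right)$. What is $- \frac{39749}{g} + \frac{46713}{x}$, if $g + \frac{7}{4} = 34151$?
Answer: $\frac{1576030747}{473308605} \approx 3.3298$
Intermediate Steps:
$g = \frac{136597}{4}$ ($g = - \frac{7}{4} + 34151 = \frac{136597}{4} \approx 34149.0$)
$x = 10395$
$- \frac{39749}{g} + \frac{46713}{x} = - \frac{39749}{\frac{136597}{4}} + \frac{46713}{10395} = \left(-39749\right) \frac{4}{136597} + 46713 \cdot \frac{1}{10395} = - \frac{158996}{136597} + \frac{15571}{3465} = \frac{1576030747}{473308605}$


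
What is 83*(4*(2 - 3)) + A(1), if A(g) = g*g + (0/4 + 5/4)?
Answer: -1319/4 ≈ -329.75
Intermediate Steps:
A(g) = 5/4 + g² (A(g) = g² + (0*(¼) + 5*(¼)) = g² + (0 + 5/4) = g² + 5/4 = 5/4 + g²)
83*(4*(2 - 3)) + A(1) = 83*(4*(2 - 3)) + (5/4 + 1²) = 83*(4*(-1)) + (5/4 + 1) = 83*(-4) + 9/4 = -332 + 9/4 = -1319/4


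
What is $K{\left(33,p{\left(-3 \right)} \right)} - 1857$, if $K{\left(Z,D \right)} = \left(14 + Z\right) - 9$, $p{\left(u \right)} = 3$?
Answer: $-1819$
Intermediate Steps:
$K{\left(Z,D \right)} = 5 + Z$
$K{\left(33,p{\left(-3 \right)} \right)} - 1857 = \left(5 + 33\right) - 1857 = 38 - 1857 = -1819$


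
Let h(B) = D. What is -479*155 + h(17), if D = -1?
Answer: -74246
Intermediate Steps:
h(B) = -1
-479*155 + h(17) = -479*155 - 1 = -74245 - 1 = -74246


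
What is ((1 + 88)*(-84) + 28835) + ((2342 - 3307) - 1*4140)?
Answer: 16254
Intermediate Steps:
((1 + 88)*(-84) + 28835) + ((2342 - 3307) - 1*4140) = (89*(-84) + 28835) + (-965 - 4140) = (-7476 + 28835) - 5105 = 21359 - 5105 = 16254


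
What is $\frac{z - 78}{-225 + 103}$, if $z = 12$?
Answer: $\frac{33}{61} \approx 0.54098$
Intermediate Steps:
$\frac{z - 78}{-225 + 103} = \frac{12 - 78}{-225 + 103} = - \frac{66}{-122} = \left(-66\right) \left(- \frac{1}{122}\right) = \frac{33}{61}$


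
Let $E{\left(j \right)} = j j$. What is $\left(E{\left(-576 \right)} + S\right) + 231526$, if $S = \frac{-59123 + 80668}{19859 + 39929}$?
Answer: $\frac{33678721521}{59788} \approx 5.633 \cdot 10^{5}$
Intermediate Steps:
$S = \frac{21545}{59788} \approx 0.36036$
$E{\left(j \right)} = j^{2}$
$\left(E{\left(-576 \right)} + S\right) + 231526 = \left(\left(-576\right)^{2} + \frac{21545}{59788}\right) + 231526 = \left(331776 + \frac{21545}{59788}\right) + 231526 = \frac{19836245033}{59788} + 231526 = \frac{33678721521}{59788}$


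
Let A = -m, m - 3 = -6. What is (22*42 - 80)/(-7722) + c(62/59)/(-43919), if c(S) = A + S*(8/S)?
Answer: -18576289/169571259 ≈ -0.10955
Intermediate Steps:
m = -3 (m = 3 - 6 = -3)
A = 3 (A = -1*(-3) = 3)
c(S) = 11 (c(S) = 3 + S*(8/S) = 3 + 8 = 11)
(22*42 - 80)/(-7722) + c(62/59)/(-43919) = (22*42 - 80)/(-7722) + 11/(-43919) = (924 - 80)*(-1/7722) + 11*(-1/43919) = 844*(-1/7722) - 11/43919 = -422/3861 - 11/43919 = -18576289/169571259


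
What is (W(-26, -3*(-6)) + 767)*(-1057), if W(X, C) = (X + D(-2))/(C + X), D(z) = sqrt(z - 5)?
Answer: -3256617/4 + 1057*I*sqrt(7)/8 ≈ -8.1415e+5 + 349.57*I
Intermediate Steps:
D(z) = sqrt(-5 + z)
W(X, C) = (X + I*sqrt(7))/(C + X) (W(X, C) = (X + sqrt(-5 - 2))/(C + X) = (X + sqrt(-7))/(C + X) = (X + I*sqrt(7))/(C + X))
(W(-26, -3*(-6)) + 767)*(-1057) = ((-26 + I*sqrt(7))/(-3*(-6) - 26) + 767)*(-1057) = ((-26 + I*sqrt(7))/(18 - 26) + 767)*(-1057) = ((-26 + I*sqrt(7))/(-8) + 767)*(-1057) = (-(-26 + I*sqrt(7))/8 + 767)*(-1057) = ((13/4 - I*sqrt(7)/8) + 767)*(-1057) = (3081/4 - I*sqrt(7)/8)*(-1057) = -3256617/4 + 1057*I*sqrt(7)/8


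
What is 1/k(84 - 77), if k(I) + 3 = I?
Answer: ¼ ≈ 0.25000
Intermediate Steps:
k(I) = -3 + I
1/k(84 - 77) = 1/(-3 + (84 - 77)) = 1/(-3 + 7) = 1/4 = ¼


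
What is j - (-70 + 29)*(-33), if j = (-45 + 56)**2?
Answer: -1232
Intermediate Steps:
j = 121 (j = 11**2 = 121)
j - (-70 + 29)*(-33) = 121 - (-70 + 29)*(-33) = 121 - (-41)*(-33) = 121 - 1*1353 = 121 - 1353 = -1232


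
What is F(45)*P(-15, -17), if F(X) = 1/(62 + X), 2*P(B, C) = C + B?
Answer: -16/107 ≈ -0.14953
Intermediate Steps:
P(B, C) = B/2 + C/2 (P(B, C) = (C + B)/2 = (B + C)/2 = B/2 + C/2)
F(45)*P(-15, -17) = ((½)*(-15) + (½)*(-17))/(62 + 45) = (-15/2 - 17/2)/107 = (1/107)*(-16) = -16/107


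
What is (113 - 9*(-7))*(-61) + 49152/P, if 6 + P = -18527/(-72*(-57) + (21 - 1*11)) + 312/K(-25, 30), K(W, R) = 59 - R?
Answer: 5537228048/30449 ≈ 1.8185e+5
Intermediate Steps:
P = 30449/119306 (P = -6 + (-18527/(-72*(-57) + (21 - 1*11)) + 312/(59 - 1*30)) = -6 + (-18527/(4104 + (21 - 11)) + 312/(59 - 30)) = -6 + (-18527/(4104 + 10) + 312/29) = -6 + (-18527/4114 + 312*(1/29)) = -6 + (-18527*1/4114 + 312/29) = -6 + (-18527/4114 + 312/29) = -6 + 746285/119306 = 30449/119306 ≈ 0.25522)
(113 - 9*(-7))*(-61) + 49152/P = (113 - 9*(-7))*(-61) + 49152/(30449/119306) = (113 + 63)*(-61) + 49152*(119306/30449) = 176*(-61) + 5864128512/30449 = -10736 + 5864128512/30449 = 5537228048/30449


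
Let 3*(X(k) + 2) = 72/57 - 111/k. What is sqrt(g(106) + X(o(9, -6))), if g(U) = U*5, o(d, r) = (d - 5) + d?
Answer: sqrt(32064799)/247 ≈ 22.925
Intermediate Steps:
o(d, r) = -5 + 2*d (o(d, r) = (-5 + d) + d = -5 + 2*d)
g(U) = 5*U
X(k) = -30/19 - 37/k (X(k) = -2 + (72/57 - 111/k)/3 = -2 + (72*(1/57) - 111/k)/3 = -2 + (24/19 - 111/k)/3 = -2 + (8/19 - 37/k) = -30/19 - 37/k)
sqrt(g(106) + X(o(9, -6))) = sqrt(5*106 + (-30/19 - 37/(-5 + 2*9))) = sqrt(530 + (-30/19 - 37/(-5 + 18))) = sqrt(530 + (-30/19 - 37/13)) = sqrt(530 - 1093/247) = sqrt(129817/247) = sqrt(32064799)/247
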